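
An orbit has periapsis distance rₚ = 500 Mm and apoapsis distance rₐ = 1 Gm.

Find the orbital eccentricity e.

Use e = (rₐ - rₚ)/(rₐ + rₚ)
rₚ = 500 Mm = 5 × 10^8 m
rₐ = 1 Gm = 1 × 10^9 m
rₐ − rₚ = 5 × 10^8 m
rₐ + rₚ = 1.5 × 10^9 m
e = (rₐ − rₚ)/(rₐ + rₚ) = 0.333333

Final answer: e = 0.3333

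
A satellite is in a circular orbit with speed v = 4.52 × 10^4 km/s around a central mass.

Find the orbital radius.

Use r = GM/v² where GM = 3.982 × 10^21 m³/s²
v = 4.52 × 10^4 km/s = 4.52 × 10^7 m/s
GM = 3.982 × 10^21 m³/s²
v² = 2.04304 × 10^15 m²/s²
r = GM/v² = (3.982 × 10^21) / (2.04304 × 10^15) = 1.94906 × 10^6 m ≈ 1.949 Mm

Final answer: 1.949 Mm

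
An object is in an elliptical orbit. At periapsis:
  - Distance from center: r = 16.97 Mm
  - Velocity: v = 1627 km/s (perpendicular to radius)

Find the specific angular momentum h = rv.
r = 16.97 Mm = 1.697 × 10^7 m
v = 1627 km/s = 1.627 × 10^6 m/s
h = rv = 1.697 × 10^7 × 1.627 × 10^6 = 2.76102 × 10^13 m²/s ≈ 2.761 × 10^13 m²/s

Final answer: h = 2.761 × 10^13 m²/s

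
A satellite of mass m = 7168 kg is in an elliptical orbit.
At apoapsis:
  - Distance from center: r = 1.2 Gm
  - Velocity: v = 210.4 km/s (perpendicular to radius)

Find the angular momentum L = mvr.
r = 1.2 Gm = 1.2 × 10^9 m
v = 210.4 km/s = 210400 m/s
vr = 210400 × 1.2 × 10^9 = 2.5248 × 10^14 m²/s
L = m × vr = 7168 × 2.5248 × 10^14 = 1.80978 × 10^18 kg·m²/s ≈ 1.81 × 10^18 kg·m²/s

Final answer: L = 1.81 × 10^18 kg·m²/s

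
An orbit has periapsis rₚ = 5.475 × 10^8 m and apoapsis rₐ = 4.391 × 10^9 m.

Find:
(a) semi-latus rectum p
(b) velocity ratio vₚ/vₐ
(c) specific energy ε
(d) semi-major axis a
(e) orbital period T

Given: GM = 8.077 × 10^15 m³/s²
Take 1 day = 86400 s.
rₚ = 5.475 × 10^8 m
rₐ = 4.391 × 10^9 m
GM = 8.077 × 10^15 m³/s²
a = (rₚ + rₐ)/2 = 2.46925 × 10^9 m
e = (rₐ − rₚ)/(rₐ + rₚ) = (3.8435 × 10^9) / (4.9385 × 10^9) = 0.778273
(a) 1 − e² = 0.394292;  p = a(1 − e²) = 2.46925 × 10^9 × 0.394292 = 9.73604 × 10^8 m ≈ 9.736 × 10^8 m
(b) vₚ/vₐ = rₐ/rₚ (angular momentum) = (4.391 × 10^9) / (5.475 × 10^8) = 8.02009 ≈ 8.02
(c) 2a = 4.9385 × 10^9 m;  ε = −GM/(2a) = -1.63552 × 10^6 J/kg ≈ -1.636 MJ/kg
(d) a = 2.46925 × 10^9 m ≈ 2.469 × 10^9 m
(e) a³ = 1.50555 × 10^28 m³;  T = 2π √(a³/GM) = 2π × 1.36528 × 10^6 s = 8.57832 × 10^6 s ≈ 99.29 days

Final answer:
(a) semi-latus rectum p = 9.736 × 10^8 m
(b) velocity ratio vₚ/vₐ = 8.02
(c) specific energy ε = -1.636 MJ/kg
(d) semi-major axis a = 2.469 × 10^9 m
(e) orbital period T = 99.29 days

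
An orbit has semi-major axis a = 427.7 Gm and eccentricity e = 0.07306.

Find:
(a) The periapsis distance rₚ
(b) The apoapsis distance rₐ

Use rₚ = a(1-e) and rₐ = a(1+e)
a = 427.7 Gm = 4.277 × 10^11 m
e = 0.07306:  1 − e = 0.92694,  1 + e = 1.07306
(a) rₚ = a(1 − e) = 4.277 × 10^11 m × 0.92694 = 3.96452 × 10^11 m ≈ 396.5 Gm
(b) rₐ = a(1 + e) = 4.277 × 10^11 m × 1.07306 = 4.58948 × 10^11 m ≈ 458.9 Gm

Final answer:
(a) rₚ = 396.5 Gm
(b) rₐ = 458.9 Gm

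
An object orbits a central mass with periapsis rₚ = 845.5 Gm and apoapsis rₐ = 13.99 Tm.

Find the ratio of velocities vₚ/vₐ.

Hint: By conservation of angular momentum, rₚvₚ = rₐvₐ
rₚ = 845.5 Gm = 8.455 × 10^11 m
rₐ = 13.99 Tm = 1.399 × 10^13 m
rₚvₚ = rₐvₐ  ⇒  vₚ/vₐ = rₐ/rₚ
vₚ/vₐ = (1.399 × 10^13) / (8.455 × 10^11) = 16.5464

Final answer: vₚ/vₐ = 16.55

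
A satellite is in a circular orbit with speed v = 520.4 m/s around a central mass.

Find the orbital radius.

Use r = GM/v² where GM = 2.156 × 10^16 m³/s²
v = 520.4 m/s
GM = 2.156 × 10^16 m³/s²
v² = 270816 m²/s²
r = GM/v² = (2.156 × 10^16) / 270816 = 7.96112 × 10^10 m ≈ 79.61 Gm

Final answer: 79.61 Gm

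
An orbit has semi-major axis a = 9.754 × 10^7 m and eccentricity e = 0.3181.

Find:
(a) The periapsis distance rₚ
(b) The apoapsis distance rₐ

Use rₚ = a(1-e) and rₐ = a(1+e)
a = 9.754 × 10^7 m
e = 0.3181:  1 − e = 0.6819,  1 + e = 1.3181
(a) rₚ = a(1 − e) = 9.754 × 10^7 m × 0.6819 = 6.65125 × 10^7 m ≈ 6.651 × 10^7 m
(b) rₐ = a(1 + e) = 9.754 × 10^7 m × 1.3181 = 1.28567 × 10^8 m ≈ 1.286 × 10^8 m

Final answer:
(a) rₚ = 6.651 × 10^7 m
(b) rₐ = 1.286 × 10^8 m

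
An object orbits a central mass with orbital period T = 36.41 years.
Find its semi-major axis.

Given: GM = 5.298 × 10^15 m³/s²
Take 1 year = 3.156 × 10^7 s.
T = 36.41 years = 1.1491 × 10^9 s
GM = 5.298 × 10^15 m³/s²
Kepler's third law: a³ = GM T² / (4π²)
T² = 1.32043 × 10^18 s²
a³ = (5.298 × 10^15) × (1.32043 × 10^18) / (4π²) = 1.77202 × 10^32 m³
a = (a³)^(1/3) = 5.6168 × 10^10 m ≈ 56.17 Gm

Final answer: 56.17 Gm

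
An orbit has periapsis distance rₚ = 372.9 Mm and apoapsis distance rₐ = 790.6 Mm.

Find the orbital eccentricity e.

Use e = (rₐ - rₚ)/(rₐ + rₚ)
rₚ = 372.9 Mm = 3.729 × 10^8 m
rₐ = 790.6 Mm = 7.906 × 10^8 m
rₐ − rₚ = 4.177 × 10^8 m
rₐ + rₚ = 1.1635 × 10^9 m
e = (rₐ − rₚ)/(rₐ + rₚ) = 0.359003

Final answer: e = 0.359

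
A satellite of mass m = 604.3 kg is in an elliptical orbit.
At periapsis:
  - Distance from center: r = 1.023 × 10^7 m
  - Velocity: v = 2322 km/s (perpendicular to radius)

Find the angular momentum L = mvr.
r = 1.023 × 10^7 m
v = 2322 km/s = 2.322 × 10^6 m/s
vr = 2.322 × 10^6 × 1.023 × 10^7 = 2.37541 × 10^13 m²/s
L = m × vr = 604.3 × 2.37541 × 10^13 = 1.43546 × 10^16 kg·m²/s ≈ 1.435 × 10^16 kg·m²/s

Final answer: L = 1.435 × 10^16 kg·m²/s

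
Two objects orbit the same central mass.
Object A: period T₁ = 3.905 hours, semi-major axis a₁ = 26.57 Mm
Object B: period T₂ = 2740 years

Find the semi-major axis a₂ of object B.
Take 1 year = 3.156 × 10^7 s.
T₁ = 3.905 hours = 14058 s
T₂ = 2740 years = 8.64744 × 10^10 s
a₁ = 26.57 Mm = 2.657 × 10^7 m
Kepler's third law: (T₂/T₁)² = (a₂/a₁)³  ⇒  a₂ = a₁ (T₂/T₁)^(2/3)
T₂/T₁ = 6.15126 × 10^6
(T₂/T₁)^(2/3) = 33571.9
a₂ = 2.657 × 10^7 m × 33571.9 = 8.92006 × 10^11 m ≈ 892 Gm

Final answer: a₂ = 892 Gm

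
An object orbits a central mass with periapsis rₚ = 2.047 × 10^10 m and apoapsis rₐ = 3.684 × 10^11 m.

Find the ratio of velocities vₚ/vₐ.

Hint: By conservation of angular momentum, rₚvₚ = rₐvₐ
rₚ = 2.047 × 10^10 m
rₐ = 3.684 × 10^11 m
rₚvₚ = rₐvₐ  ⇒  vₚ/vₐ = rₐ/rₚ
vₚ/vₐ = (3.684 × 10^11) / (2.047 × 10^10) = 17.9971

Final answer: vₚ/vₐ = 18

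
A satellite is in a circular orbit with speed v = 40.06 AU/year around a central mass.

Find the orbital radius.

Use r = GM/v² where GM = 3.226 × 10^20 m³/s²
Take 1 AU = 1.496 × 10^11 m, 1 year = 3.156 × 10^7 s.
v = 40.06 AU/year = 189892 m/s
GM = 3.226 × 10^20 m³/s²
v² = 3.60588 × 10^10 m²/s²
r = GM/v² = (3.226 × 10^20) / (3.60588 × 10^10) = 8.9465 × 10^9 m ≈ 0.0598 AU

Final answer: 0.0598 AU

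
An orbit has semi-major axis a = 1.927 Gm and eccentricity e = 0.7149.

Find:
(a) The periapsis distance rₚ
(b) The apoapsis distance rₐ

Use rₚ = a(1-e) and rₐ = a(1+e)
a = 1.927 Gm = 1.927 × 10^9 m
e = 0.7149:  1 − e = 0.2851,  1 + e = 1.7149
(a) rₚ = a(1 − e) = 1.927 × 10^9 m × 0.2851 = 5.49388 × 10^8 m ≈ 549.4 Mm
(b) rₐ = a(1 + e) = 1.927 × 10^9 m × 1.7149 = 3.30461 × 10^9 m ≈ 3.305 Gm

Final answer:
(a) rₚ = 549.4 Mm
(b) rₐ = 3.305 Gm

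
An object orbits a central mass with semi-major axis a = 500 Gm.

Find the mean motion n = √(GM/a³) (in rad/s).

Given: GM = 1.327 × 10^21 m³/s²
a = 500 Gm = 5 × 10^11 m
GM = 1.327 × 10^21 m³/s²
a³ = 1.25 × 10^35 m³
GM/a³ = (1.327 × 10^21) / (1.25 × 10^35) = 1.0616 × 10^-14 s⁻²
n = √(GM/a³) = 1.03034 × 10^-7 rad/s ≈ 1.03 × 10^-7 rad/s

Final answer: n = 1.03 × 10^-7 rad/s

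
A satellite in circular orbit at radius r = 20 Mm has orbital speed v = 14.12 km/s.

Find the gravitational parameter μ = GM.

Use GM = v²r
r = 20 Mm = 2 × 10^7 m
v = 14.12 km/s = 14120 m/s
v² = 1.99374 × 10^8 m²/s²
GM = v²r = 1.99374 × 10^8 × 2 × 10^7 = 3.98749 × 10^15 m³/s²
GM ≈ 3.987 × 10^15 m³/s²

Final answer: GM = 3.987 × 10^15 m³/s²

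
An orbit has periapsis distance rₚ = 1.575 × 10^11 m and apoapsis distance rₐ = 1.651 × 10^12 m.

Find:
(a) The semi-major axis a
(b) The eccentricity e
rₚ = 1.575 × 10^11 m
rₐ = 1.651 × 10^12 m
(a) a = (rₚ + rₐ)/2 = 9.0425 × 10^11 m ≈ 9.043 × 10^11 m
(b) e = (rₐ − rₚ)/(rₐ + rₚ) = (1.4935 × 10^12) / (1.8085 × 10^12) = 0.825823

Final answer:
(a) a = 9.043 × 10^11 m
(b) e = 0.8258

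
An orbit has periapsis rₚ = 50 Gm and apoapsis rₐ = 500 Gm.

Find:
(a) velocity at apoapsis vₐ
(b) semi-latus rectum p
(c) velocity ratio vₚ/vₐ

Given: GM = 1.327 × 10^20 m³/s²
rₚ = 50 Gm = 5 × 10^10 m
rₐ = 500 Gm = 5 × 10^11 m
GM = 1.327 × 10^20 m³/s²
a = (rₚ + rₐ)/2 = 2.75 × 10^11 m
e = (rₐ − rₚ)/(rₐ + rₚ) = (4.5 × 10^11) / (5.5 × 10^11) = 0.818182
(a) vₐ² = GM (2/rₐ − 1/a) = 1.327 × 10^20 × (4 × 10^-12 − 3.63636 × 10^-12) = 4.82545 × 10^7 m²/s²;  vₐ = 6946.55 m/s ≈ 6.947 km/s
(b) 1 − e² = 0.330579;  p = a(1 − e²) = 2.75 × 10^11 × 0.330579 = 9.09091 × 10^10 m ≈ 90.91 Gm
(c) vₚ/vₐ = rₐ/rₚ (angular momentum) = (5 × 10^11) / (5 × 10^10) = 10 ≈ 10

Final answer:
(a) velocity at apoapsis vₐ = 6.947 km/s
(b) semi-latus rectum p = 90.91 Gm
(c) velocity ratio vₚ/vₐ = 10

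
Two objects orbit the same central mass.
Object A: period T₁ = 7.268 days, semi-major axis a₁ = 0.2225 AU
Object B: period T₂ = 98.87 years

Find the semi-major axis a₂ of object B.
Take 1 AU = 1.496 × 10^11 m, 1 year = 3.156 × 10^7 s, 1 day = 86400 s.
T₁ = 7.268 days = 627955 s
T₂ = 98.87 years = 3.12034 × 10^9 s
a₁ = 0.2225 AU = 3.3286 × 10^10 m
Kepler's third law: (T₂/T₁)² = (a₂/a₁)³  ⇒  a₂ = a₁ (T₂/T₁)^(2/3)
T₂/T₁ = 4969.04
(T₂/T₁)^(2/3) = 291.194
a₂ = 3.3286 × 10^10 m × 291.194 = 9.69267 × 10^12 m ≈ 64.79 AU

Final answer: a₂ = 64.79 AU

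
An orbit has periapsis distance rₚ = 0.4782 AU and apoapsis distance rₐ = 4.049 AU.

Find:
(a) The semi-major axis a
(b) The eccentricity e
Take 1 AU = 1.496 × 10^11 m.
rₚ = 0.4782 AU = 7.15387 × 10^10 m
rₐ = 4.049 AU = 6.0573 × 10^11 m
(a) a = (rₚ + rₐ)/2 = 3.38635 × 10^11 m ≈ 2.264 AU
(b) e = (rₐ − rₚ)/(rₐ + rₚ) = (5.34192 × 10^11) / (6.77269 × 10^11) = 0.788744

Final answer:
(a) a = 2.264 AU
(b) e = 0.7887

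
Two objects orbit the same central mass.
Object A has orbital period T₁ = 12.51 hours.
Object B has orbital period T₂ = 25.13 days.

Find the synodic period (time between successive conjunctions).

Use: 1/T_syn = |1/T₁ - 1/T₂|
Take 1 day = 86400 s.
T₁ = 12.51 hours = 45036 s
T₂ = 25.13 days = 2.17123 × 10^6 s
1/T₁ = 2.22045 × 10^-5 s⁻¹
1/T₂ = 4.60568 × 10^-7 s⁻¹
|1/T₁ − 1/T₂| = 2.17439 × 10^-5 s⁻¹
T_syn = 1 / |1/T₁ − 1/T₂| = 45989.9 s ≈ 12.77 hours

Final answer: T_syn = 12.77 hours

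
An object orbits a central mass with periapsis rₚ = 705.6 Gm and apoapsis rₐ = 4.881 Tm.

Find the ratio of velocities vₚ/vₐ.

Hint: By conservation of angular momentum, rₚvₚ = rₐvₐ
rₚ = 705.6 Gm = 7.056 × 10^11 m
rₐ = 4.881 Tm = 4.881 × 10^12 m
rₚvₚ = rₐvₐ  ⇒  vₚ/vₐ = rₐ/rₚ
vₚ/vₐ = (4.881 × 10^12) / (7.056 × 10^11) = 6.91752

Final answer: vₚ/vₐ = 6.918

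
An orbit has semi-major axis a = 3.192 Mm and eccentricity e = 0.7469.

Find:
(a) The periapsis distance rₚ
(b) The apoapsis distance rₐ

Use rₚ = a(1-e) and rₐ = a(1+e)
a = 3.192 Mm = 3.192 × 10^6 m
e = 0.7469:  1 − e = 0.2531,  1 + e = 1.7469
(a) rₚ = a(1 − e) = 3.192 × 10^6 m × 0.2531 = 807895 m ≈ 807.9 km
(b) rₐ = a(1 + e) = 3.192 × 10^6 m × 1.7469 = 5.5761 × 10^6 m ≈ 5.576 Mm

Final answer:
(a) rₚ = 807.9 km
(b) rₐ = 5.576 Mm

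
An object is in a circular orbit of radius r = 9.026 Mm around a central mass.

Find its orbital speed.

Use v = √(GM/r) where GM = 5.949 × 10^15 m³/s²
r = 9.026 Mm = 9.026 × 10^6 m
GM = 5.949 × 10^15 m³/s²
GM/r = (5.949 × 10^15) / (9.026 × 10^6) = 6.59096 × 10^8 m²/s²
v = √(GM/r) = 25672.9 m/s ≈ 25.67 km/s

Final answer: 25.67 km/s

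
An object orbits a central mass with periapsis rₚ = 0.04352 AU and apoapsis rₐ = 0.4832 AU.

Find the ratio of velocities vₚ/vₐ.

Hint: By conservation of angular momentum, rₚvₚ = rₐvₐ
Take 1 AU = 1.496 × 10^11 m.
rₚ = 0.04352 AU = 6.51059 × 10^9 m
rₐ = 0.4832 AU = 7.22867 × 10^10 m
rₚvₚ = rₐvₐ  ⇒  vₚ/vₐ = rₐ/rₚ
vₚ/vₐ = (7.22867 × 10^10) / (6.51059 × 10^9) = 11.1029

Final answer: vₚ/vₐ = 11.1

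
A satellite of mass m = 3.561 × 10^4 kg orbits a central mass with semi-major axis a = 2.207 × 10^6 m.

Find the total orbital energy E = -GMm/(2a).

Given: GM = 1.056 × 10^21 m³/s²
a = 2.207 × 10^6 m
GM = 1.056 × 10^21 m³/s²
2a = 4.414 × 10^6 m
GMm = 1.056 × 10^21 × 35610 = 3.76042 × 10^25 m³·kg/s²
E = −GMm/(2a) = -8.51929 × 10^18 J ≈ -8.519 EJ

Final answer: -8.519 EJ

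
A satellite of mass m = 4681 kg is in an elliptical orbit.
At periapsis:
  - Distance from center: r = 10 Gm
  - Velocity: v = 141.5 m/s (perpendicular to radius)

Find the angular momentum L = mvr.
r = 10 Gm = 1 × 10^10 m
v = 141.5 m/s
vr = 141.5 × 1 × 10^10 = 1.415 × 10^12 m²/s
L = m × vr = 4681 × 1.415 × 10^12 = 6.62362 × 10^15 kg·m²/s ≈ 6.624 × 10^15 kg·m²/s

Final answer: L = 6.624 × 10^15 kg·m²/s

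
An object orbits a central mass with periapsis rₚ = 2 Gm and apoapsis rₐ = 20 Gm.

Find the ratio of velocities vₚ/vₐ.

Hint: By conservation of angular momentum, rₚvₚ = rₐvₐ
rₚ = 2 Gm = 2 × 10^9 m
rₐ = 20 Gm = 2 × 10^10 m
rₚvₚ = rₐvₐ  ⇒  vₚ/vₐ = rₐ/rₚ
vₚ/vₐ = (2 × 10^10) / (2 × 10^9) = 10

Final answer: vₚ/vₐ = 10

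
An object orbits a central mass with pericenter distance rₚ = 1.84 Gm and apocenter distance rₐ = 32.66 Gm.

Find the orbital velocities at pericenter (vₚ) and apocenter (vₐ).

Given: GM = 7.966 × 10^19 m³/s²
rₚ = 1.84 Gm = 1.84 × 10^9 m
rₐ = 32.66 Gm = 3.266 × 10^10 m
GM = 7.966 × 10^19 m³/s²
a = (rₚ + rₐ)/2 = 1.725 × 10^10 m
Vis-viva: v² = GM (2/r − 1/a)
vₚ² = 7.966 × 10^19 × (1.08696 × 10^-9 − 5.7971 × 10^-11) = 8.1969 × 10^10 m²/s²
vₚ = 286302 m/s ≈ 286.3 km/s
vₐ² = 7.966 × 10^19 × (6.1237 × 10^-11 − 5.7971 × 10^-11) = 2.60167 × 10^8 m²/s²
vₐ = 16129.7 m/s ≈ 16.13 km/s

Final answer: vₚ = 286.3 km/s, vₐ = 16.13 km/s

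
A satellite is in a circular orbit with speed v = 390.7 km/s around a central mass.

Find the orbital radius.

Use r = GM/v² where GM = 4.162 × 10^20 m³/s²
v = 390.7 km/s = 390700 m/s
GM = 4.162 × 10^20 m³/s²
v² = 1.52646 × 10^11 m²/s²
r = GM/v² = (4.162 × 10^20) / (1.52646 × 10^11) = 2.72656 × 10^9 m ≈ 2.727 Gm

Final answer: 2.727 Gm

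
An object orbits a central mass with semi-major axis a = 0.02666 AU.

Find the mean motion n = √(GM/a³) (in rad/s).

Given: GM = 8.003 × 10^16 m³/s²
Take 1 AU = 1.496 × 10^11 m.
a = 0.02666 AU = 3.98834 × 10^9 m
GM = 8.003 × 10^16 m³/s²
a³ = 6.34418 × 10^28 m³
GM/a³ = (8.003 × 10^16) / (6.34418 × 10^28) = 1.26147 × 10^-12 s⁻²
n = √(GM/a³) = 1.12315 × 10^-6 rad/s ≈ 1.123 × 10^-6 rad/s

Final answer: n = 1.123 × 10^-6 rad/s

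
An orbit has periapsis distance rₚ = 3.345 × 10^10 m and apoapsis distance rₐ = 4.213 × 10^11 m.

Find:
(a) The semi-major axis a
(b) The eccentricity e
rₚ = 3.345 × 10^10 m
rₐ = 4.213 × 10^11 m
(a) a = (rₚ + rₐ)/2 = 2.27375 × 10^11 m ≈ 2.274 × 10^11 m
(b) e = (rₐ − rₚ)/(rₐ + rₚ) = (3.8785 × 10^11) / (4.5475 × 10^11) = 0.852886

Final answer:
(a) a = 2.274 × 10^11 m
(b) e = 0.8529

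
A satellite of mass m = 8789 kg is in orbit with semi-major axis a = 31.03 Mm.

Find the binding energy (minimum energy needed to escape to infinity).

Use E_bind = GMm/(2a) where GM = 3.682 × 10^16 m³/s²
a = 31.03 Mm = 3.103 × 10^7 m
GM = 3.682 × 10^16 m³/s²
m = 8789 kg
GMm = 3.682 × 10^16 × 8789 = 3.23611 × 10^20 m³·kg/s²
2a = 6.206 × 10^7 m
E_bind = GMm/(2a) = 5.21449 × 10^12 J ≈ 5.214 TJ

Final answer: 5.214 TJ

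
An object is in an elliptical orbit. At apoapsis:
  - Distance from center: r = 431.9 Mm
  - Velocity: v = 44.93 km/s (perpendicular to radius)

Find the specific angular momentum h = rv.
r = 431.9 Mm = 4.319 × 10^8 m
v = 44.93 km/s = 44930 m/s
h = rv = 4.319 × 10^8 × 44930 = 1.94053 × 10^13 m²/s ≈ 1.941 × 10^13 m²/s

Final answer: h = 1.941 × 10^13 m²/s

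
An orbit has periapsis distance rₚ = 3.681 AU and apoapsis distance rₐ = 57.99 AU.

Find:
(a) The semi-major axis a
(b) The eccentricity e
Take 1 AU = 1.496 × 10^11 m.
rₚ = 3.681 AU = 5.50678 × 10^11 m
rₐ = 57.99 AU = 8.6753 × 10^12 m
(a) a = (rₚ + rₐ)/2 = 4.61299 × 10^12 m ≈ 30.84 AU
(b) e = (rₐ − rₚ)/(rₐ + rₚ) = (8.12463 × 10^12) / (9.22598 × 10^12) = 0.880625

Final answer:
(a) a = 30.84 AU
(b) e = 0.8806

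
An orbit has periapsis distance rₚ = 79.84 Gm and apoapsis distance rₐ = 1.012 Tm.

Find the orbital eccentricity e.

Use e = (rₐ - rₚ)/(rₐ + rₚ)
rₚ = 79.84 Gm = 7.984 × 10^10 m
rₐ = 1.012 Tm = 1.012 × 10^12 m
rₐ − rₚ = 9.3216 × 10^11 m
rₐ + rₚ = 1.09184 × 10^12 m
e = (rₐ − rₚ)/(rₐ + rₚ) = 0.853751

Final answer: e = 0.8538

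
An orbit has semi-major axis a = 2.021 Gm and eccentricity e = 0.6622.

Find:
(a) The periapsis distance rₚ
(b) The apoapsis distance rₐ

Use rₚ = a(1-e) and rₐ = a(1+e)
a = 2.021 Gm = 2.021 × 10^9 m
e = 0.6622:  1 − e = 0.3378,  1 + e = 1.6622
(a) rₚ = a(1 − e) = 2.021 × 10^9 m × 0.3378 = 6.82694 × 10^8 m ≈ 682.7 Mm
(b) rₐ = a(1 + e) = 2.021 × 10^9 m × 1.6622 = 3.35931 × 10^9 m ≈ 3.359 Gm

Final answer:
(a) rₚ = 682.7 Mm
(b) rₐ = 3.359 Gm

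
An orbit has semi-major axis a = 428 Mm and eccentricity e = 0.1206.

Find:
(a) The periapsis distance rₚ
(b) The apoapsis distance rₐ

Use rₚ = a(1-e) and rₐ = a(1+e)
a = 428 Mm = 4.28 × 10^8 m
e = 0.1206:  1 − e = 0.8794,  1 + e = 1.1206
(a) rₚ = a(1 − e) = 4.28 × 10^8 m × 0.8794 = 3.76383 × 10^8 m ≈ 376.4 Mm
(b) rₐ = a(1 + e) = 4.28 × 10^8 m × 1.1206 = 4.79617 × 10^8 m ≈ 479.6 Mm

Final answer:
(a) rₚ = 376.4 Mm
(b) rₐ = 479.6 Mm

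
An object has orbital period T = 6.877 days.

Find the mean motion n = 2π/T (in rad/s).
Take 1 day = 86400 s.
T = 6.877 days = 594173 s
n = 2π / 594173 s = 1.05747 × 10^-5 rad/s ≈ 1.057 × 10^-5 rad/s

Final answer: n = 1.057 × 10^-5 rad/s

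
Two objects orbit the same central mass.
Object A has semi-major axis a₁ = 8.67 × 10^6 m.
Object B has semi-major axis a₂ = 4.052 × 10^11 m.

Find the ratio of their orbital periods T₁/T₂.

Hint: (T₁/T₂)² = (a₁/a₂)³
a₁ = 8.67 × 10^6 m
a₂ = 4.052 × 10^11 m
a₁/a₂ = 2.13968 × 10^-5
T₁/T₂ = (a₁/a₂)^(3/2) = (2.13968 × 10^-5)^1.5 = 9.89748 × 10^-8

Final answer: T₁/T₂ = 9.897 × 10^-8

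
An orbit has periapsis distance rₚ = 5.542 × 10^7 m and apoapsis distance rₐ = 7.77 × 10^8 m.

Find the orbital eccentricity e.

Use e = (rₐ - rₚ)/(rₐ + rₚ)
rₚ = 5.542 × 10^7 m
rₐ = 7.77 × 10^8 m
rₐ − rₚ = 7.2158 × 10^8 m
rₐ + rₚ = 8.3242 × 10^8 m
e = (rₐ − rₚ)/(rₐ + rₚ) = 0.866846

Final answer: e = 0.8668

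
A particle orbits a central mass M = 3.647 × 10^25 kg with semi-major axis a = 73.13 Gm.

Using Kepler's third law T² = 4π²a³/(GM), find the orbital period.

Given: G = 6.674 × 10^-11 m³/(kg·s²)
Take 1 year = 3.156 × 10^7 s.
M = 3.647 × 10^25 kg
GM = G × M = 6.674 × 10^-11 × 3.647 × 10^25 = 2.43401 × 10^15 m³/s²
a = 73.13 Gm = 7.313 × 10^10 m
a³ = 3.91099 × 10^32 m³
T = 2π √(a³/GM) = 2π √((3.91099 × 10^32) / (2.43401 × 10^15)) = 2π × 4.0085 × 10^8 s
T = 2.51862 × 10^9 s ≈ 79.8 years

Final answer: 79.8 years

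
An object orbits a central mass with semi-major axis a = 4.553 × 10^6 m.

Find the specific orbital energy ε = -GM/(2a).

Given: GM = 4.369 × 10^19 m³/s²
a = 4.553 × 10^6 m
GM = 4.369 × 10^19 m³/s²
2a = 9.106 × 10^6 m
ε = −GM/(2a) = -4.79794 × 10^12 J/kg ≈ -4798 GJ/kg

Final answer: -4798 GJ/kg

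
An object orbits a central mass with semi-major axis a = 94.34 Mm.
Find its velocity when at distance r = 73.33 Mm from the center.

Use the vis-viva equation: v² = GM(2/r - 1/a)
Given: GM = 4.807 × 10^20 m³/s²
a = 94.34 Mm = 9.434 × 10^7 m
r = 73.33 Mm = 7.333 × 10^7 m
GM = 4.807 × 10^20 m³/s²
2/r − 1/a = 2.7274 × 10^-8 − 1.06 × 10^-8 = 1.6674 × 10^-8 m⁻¹
v² = GM (2/r − 1/a) = 8.0152 × 10^12 m²/s²
v = 2.83111 × 10^6 m/s ≈ 2831 km/s

Final answer: 2831 km/s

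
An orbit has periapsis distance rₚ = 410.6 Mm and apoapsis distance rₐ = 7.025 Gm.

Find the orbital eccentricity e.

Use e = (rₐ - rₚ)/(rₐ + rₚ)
rₚ = 410.6 Mm = 4.106 × 10^8 m
rₐ = 7.025 Gm = 7.025 × 10^9 m
rₐ − rₚ = 6.6144 × 10^9 m
rₐ + rₚ = 7.4356 × 10^9 m
e = (rₐ − rₚ)/(rₐ + rₚ) = 0.889558

Final answer: e = 0.8896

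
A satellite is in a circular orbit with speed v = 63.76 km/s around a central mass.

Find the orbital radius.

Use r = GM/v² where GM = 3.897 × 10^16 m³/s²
v = 63.76 km/s = 63760 m/s
GM = 3.897 × 10^16 m³/s²
v² = 4.06534 × 10^9 m²/s²
r = GM/v² = (3.897 × 10^16) / (4.06534 × 10^9) = 9.58592 × 10^6 m ≈ 9.586 Mm

Final answer: 9.586 Mm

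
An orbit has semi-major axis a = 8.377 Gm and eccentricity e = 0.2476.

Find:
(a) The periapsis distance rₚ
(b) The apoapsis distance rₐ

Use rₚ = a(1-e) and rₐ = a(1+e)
a = 8.377 Gm = 8.377 × 10^9 m
e = 0.2476:  1 − e = 0.7524,  1 + e = 1.2476
(a) rₚ = a(1 − e) = 8.377 × 10^9 m × 0.7524 = 6.30285 × 10^9 m ≈ 6.303 Gm
(b) rₐ = a(1 + e) = 8.377 × 10^9 m × 1.2476 = 1.04511 × 10^10 m ≈ 10.45 Gm

Final answer:
(a) rₚ = 6.303 Gm
(b) rₐ = 10.45 Gm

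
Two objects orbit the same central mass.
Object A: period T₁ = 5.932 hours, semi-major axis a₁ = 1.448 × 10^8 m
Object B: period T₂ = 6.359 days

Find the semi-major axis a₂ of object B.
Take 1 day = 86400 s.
T₁ = 5.932 hours = 21355.2 s
T₂ = 6.359 days = 549418 s
a₁ = 1.448 × 10^8 m
Kepler's third law: (T₂/T₁)² = (a₂/a₁)³  ⇒  a₂ = a₁ (T₂/T₁)^(2/3)
T₂/T₁ = 25.7276
(T₂/T₁)^(2/3) = 8.71497
a₂ = 1.448 × 10^8 m × 8.71497 = 1.26193 × 10^9 m ≈ 1.262 × 10^9 m

Final answer: a₂ = 1.262 × 10^9 m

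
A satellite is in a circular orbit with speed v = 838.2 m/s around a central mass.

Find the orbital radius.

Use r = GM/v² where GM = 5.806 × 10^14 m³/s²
v = 838.2 m/s
GM = 5.806 × 10^14 m³/s²
v² = 702579 m²/s²
r = GM/v² = (5.806 × 10^14) / 702579 = 8.26384 × 10^8 m ≈ 826.4 Mm

Final answer: 826.4 Mm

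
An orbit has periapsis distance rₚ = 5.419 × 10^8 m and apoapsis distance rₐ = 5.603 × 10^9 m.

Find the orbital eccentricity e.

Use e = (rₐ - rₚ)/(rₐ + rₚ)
rₚ = 5.419 × 10^8 m
rₐ = 5.603 × 10^9 m
rₐ − rₚ = 5.0611 × 10^9 m
rₐ + rₚ = 6.1449 × 10^9 m
e = (rₐ − rₚ)/(rₐ + rₚ) = 0.823626

Final answer: e = 0.8236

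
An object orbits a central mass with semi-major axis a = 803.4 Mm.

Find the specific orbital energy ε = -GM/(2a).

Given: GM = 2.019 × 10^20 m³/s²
a = 803.4 Mm = 8.034 × 10^8 m
GM = 2.019 × 10^20 m³/s²
2a = 1.6068 × 10^9 m
ε = −GM/(2a) = -1.25653 × 10^11 J/kg ≈ -125.7 GJ/kg

Final answer: -125.7 GJ/kg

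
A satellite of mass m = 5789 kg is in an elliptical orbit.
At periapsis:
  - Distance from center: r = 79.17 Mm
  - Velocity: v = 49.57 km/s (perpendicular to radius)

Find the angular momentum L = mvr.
r = 79.17 Mm = 7.917 × 10^7 m
v = 49.57 km/s = 49570 m/s
vr = 49570 × 7.917 × 10^7 = 3.92446 × 10^12 m²/s
L = m × vr = 5789 × 3.92446 × 10^12 = 2.27187 × 10^16 kg·m²/s ≈ 2.272 × 10^16 kg·m²/s

Final answer: L = 2.272 × 10^16 kg·m²/s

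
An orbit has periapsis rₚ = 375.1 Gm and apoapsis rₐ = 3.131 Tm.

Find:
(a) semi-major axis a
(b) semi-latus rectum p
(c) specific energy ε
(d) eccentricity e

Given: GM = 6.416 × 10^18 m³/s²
rₚ = 375.1 Gm = 3.751 × 10^11 m
rₐ = 3.131 Tm = 3.131 × 10^12 m
GM = 6.416 × 10^18 m³/s²
a = (rₚ + rₐ)/2 = 1.75305 × 10^12 m
e = (rₐ − rₚ)/(rₐ + rₚ) = (2.7559 × 10^12) / (3.5061 × 10^12) = 0.78603
(a) a = 1.75305 × 10^12 m ≈ 1.753 Tm
(b) 1 − e² = 0.382157;  p = a(1 − e²) = 1.75305 × 10^12 × 0.382157 = 6.6994 × 10^11 m ≈ 669.9 Gm
(c) 2a = 3.5061 × 10^12 m;  ε = −GM/(2a) = -1.82995 × 10^6 J/kg ≈ -1.83 MJ/kg
(d) e = 0.78603 ≈ 0.786

Final answer:
(a) semi-major axis a = 1.753 Tm
(b) semi-latus rectum p = 669.9 Gm
(c) specific energy ε = -1.83 MJ/kg
(d) eccentricity e = 0.786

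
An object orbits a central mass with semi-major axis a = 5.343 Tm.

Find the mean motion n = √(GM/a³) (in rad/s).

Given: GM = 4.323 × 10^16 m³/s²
a = 5.343 Tm = 5.343 × 10^12 m
GM = 4.323 × 10^16 m³/s²
a³ = 1.5253 × 10^38 m³
GM/a³ = (4.323 × 10^16) / (1.5253 × 10^38) = 2.83419 × 10^-22 s⁻²
n = √(GM/a³) = 1.68351 × 10^-11 rad/s ≈ 1.684 × 10^-11 rad/s

Final answer: n = 1.684 × 10^-11 rad/s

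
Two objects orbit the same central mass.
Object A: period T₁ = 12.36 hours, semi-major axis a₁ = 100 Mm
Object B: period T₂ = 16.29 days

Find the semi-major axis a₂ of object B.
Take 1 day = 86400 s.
T₁ = 12.36 hours = 44496 s
T₂ = 16.29 days = 1.40746 × 10^6 s
a₁ = 100 Mm = 1 × 10^8 m
Kepler's third law: (T₂/T₁)² = (a₂/a₁)³  ⇒  a₂ = a₁ (T₂/T₁)^(2/3)
T₂/T₁ = 31.6311
(T₂/T₁)^(2/3) = 10.0017
a₂ = 1 × 10^8 m × 10.0017 = 1.00017 × 10^9 m ≈ 1 Gm

Final answer: a₂ = 1 Gm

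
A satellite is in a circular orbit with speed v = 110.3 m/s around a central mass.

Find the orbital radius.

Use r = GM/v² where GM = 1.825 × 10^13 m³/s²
v = 110.3 m/s
GM = 1.825 × 10^13 m³/s²
v² = 12166.1 m²/s²
r = GM/v² = (1.825 × 10^13) / 12166.1 = 1.50007 × 10^9 m ≈ 1.5 × 10^9 m

Final answer: 1.5 × 10^9 m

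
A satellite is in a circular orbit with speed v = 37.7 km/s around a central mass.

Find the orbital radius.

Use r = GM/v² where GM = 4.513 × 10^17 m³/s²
v = 37.7 km/s = 37700 m/s
GM = 4.513 × 10^17 m³/s²
v² = 1.42129 × 10^9 m²/s²
r = GM/v² = (4.513 × 10^17) / (1.42129 × 10^9) = 3.17528 × 10^8 m ≈ 3.175 × 10^8 m

Final answer: 3.175 × 10^8 m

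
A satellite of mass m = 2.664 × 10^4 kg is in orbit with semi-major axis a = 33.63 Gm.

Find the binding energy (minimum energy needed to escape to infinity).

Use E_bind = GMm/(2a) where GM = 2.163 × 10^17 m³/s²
a = 33.63 Gm = 3.363 × 10^10 m
GM = 2.163 × 10^17 m³/s²
m = 2.664 × 10^4 kg
GMm = 2.163 × 10^17 × 26640 = 5.76223 × 10^21 m³·kg/s²
2a = 6.726 × 10^10 m
E_bind = GMm/(2a) = 8.5671 × 10^10 J ≈ 85.67 GJ

Final answer: 85.67 GJ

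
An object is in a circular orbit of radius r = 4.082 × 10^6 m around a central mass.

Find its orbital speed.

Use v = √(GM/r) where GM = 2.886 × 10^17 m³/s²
r = 4.082 × 10^6 m
GM = 2.886 × 10^17 m³/s²
GM/r = (2.886 × 10^17) / (4.082 × 10^6) = 7.07006 × 10^10 m²/s²
v = √(GM/r) = 265896 m/s ≈ 265.9 km/s

Final answer: 265.9 km/s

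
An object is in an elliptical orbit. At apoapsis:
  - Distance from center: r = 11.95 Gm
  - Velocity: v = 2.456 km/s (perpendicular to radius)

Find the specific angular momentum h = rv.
r = 11.95 Gm = 1.195 × 10^10 m
v = 2.456 km/s = 2456 m/s
h = rv = 1.195 × 10^10 × 2456 = 2.93492 × 10^13 m²/s ≈ 2.935 × 10^13 m²/s

Final answer: h = 2.935 × 10^13 m²/s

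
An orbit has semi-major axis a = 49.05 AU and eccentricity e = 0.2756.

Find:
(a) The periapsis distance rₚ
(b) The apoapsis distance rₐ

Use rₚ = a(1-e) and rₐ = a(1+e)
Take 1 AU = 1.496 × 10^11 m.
a = 49.05 AU = 7.33788 × 10^12 m
e = 0.2756:  1 − e = 0.7244,  1 + e = 1.2756
(a) rₚ = a(1 − e) = 7.33788 × 10^12 m × 0.7244 = 5.31556 × 10^12 m ≈ 35.53 AU
(b) rₐ = a(1 + e) = 7.33788 × 10^12 m × 1.2756 = 9.3602 × 10^12 m ≈ 62.57 AU

Final answer:
(a) rₚ = 35.53 AU
(b) rₐ = 62.57 AU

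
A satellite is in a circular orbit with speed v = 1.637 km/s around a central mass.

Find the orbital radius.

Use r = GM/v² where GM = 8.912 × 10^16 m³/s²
v = 1.637 km/s = 1637 m/s
GM = 8.912 × 10^16 m³/s²
v² = 2.67977 × 10^6 m²/s²
r = GM/v² = (8.912 × 10^16) / (2.67977 × 10^6) = 3.32566 × 10^10 m ≈ 33.26 Gm

Final answer: 33.26 Gm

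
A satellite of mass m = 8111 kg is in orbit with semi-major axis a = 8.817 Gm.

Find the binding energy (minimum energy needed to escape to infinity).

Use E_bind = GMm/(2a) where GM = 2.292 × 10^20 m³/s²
a = 8.817 Gm = 8.817 × 10^9 m
GM = 2.292 × 10^20 m³/s²
m = 8111 kg
GMm = 2.292 × 10^20 × 8111 = 1.85904 × 10^24 m³·kg/s²
2a = 1.7634 × 10^10 m
E_bind = GMm/(2a) = 1.05424 × 10^14 J ≈ 105.4 TJ

Final answer: 105.4 TJ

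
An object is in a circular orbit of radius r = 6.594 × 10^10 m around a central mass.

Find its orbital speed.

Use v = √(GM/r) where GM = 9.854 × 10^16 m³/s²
r = 6.594 × 10^10 m
GM = 9.854 × 10^16 m³/s²
GM/r = (9.854 × 10^16) / (6.594 × 10^10) = 1.49439 × 10^6 m²/s²
v = √(GM/r) = 1222.45 m/s ≈ 1.222 km/s

Final answer: 1.222 km/s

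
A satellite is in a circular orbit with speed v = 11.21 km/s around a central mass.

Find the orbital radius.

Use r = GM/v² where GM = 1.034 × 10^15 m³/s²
v = 11.21 km/s = 11210 m/s
GM = 1.034 × 10^15 m³/s²
v² = 1.25664 × 10^8 m²/s²
r = GM/v² = (1.034 × 10^15) / (1.25664 × 10^8) = 8.22828 × 10^6 m ≈ 8.228 Mm

Final answer: 8.228 Mm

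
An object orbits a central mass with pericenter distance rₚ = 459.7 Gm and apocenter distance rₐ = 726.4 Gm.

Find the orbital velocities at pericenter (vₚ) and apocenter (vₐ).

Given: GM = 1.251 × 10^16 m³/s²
rₚ = 459.7 Gm = 4.597 × 10^11 m
rₐ = 726.4 Gm = 7.264 × 10^11 m
GM = 1.251 × 10^16 m³/s²
a = (rₚ + rₐ)/2 = 5.9305 × 10^11 m
Vis-viva: v² = GM (2/r − 1/a)
vₚ² = 1.251 × 10^16 × (4.35066 × 10^-12 − 1.6862 × 10^-12) = 33332.5 m²/s²
vₚ = 182.572 m/s ≈ 182.6 m/s
vₐ² = 1.251 × 10^16 × (2.7533 × 10^-12 − 1.6862 × 10^-12) = 13349.5 m²/s²
vₐ = 115.54 m/s ≈ 115.5 m/s

Final answer: vₚ = 182.6 m/s, vₐ = 115.5 m/s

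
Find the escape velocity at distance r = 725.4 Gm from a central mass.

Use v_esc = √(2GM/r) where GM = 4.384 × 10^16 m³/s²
r = 725.4 Gm = 7.254 × 10^11 m
GM = 4.384 × 10^16 m³/s²
2GM/r = 2 × (4.384 × 10^16) / (7.254 × 10^11) = 120871 m²/s²
v_esc = √(2GM/r) = 347.665 m/s ≈ 347.7 m/s

Final answer: 347.7 m/s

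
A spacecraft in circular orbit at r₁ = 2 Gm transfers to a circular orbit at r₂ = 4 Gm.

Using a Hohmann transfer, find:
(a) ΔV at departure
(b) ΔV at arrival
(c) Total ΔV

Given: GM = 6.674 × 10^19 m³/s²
r₁ = 2 Gm = 2 × 10^9 m
r₂ = 4 Gm = 4 × 10^9 m
GM = 6.674 × 10^19 m³/s²
Transfer ellipse: a_t = (r₁ + r₂)/2 = 3 × 10^9 m
Circular speed at r₁: v₁ = √(GM/r₁) = 182675 m/s
Transfer speed at r₁ (periapsis): v₁ₜ = √(GM(2/r₁ − 1/a_t)) = 210934 m/s
(a) ΔV₁ = v₁ₜ − v₁ = 28259.9 m/s ≈ 28.26 km/s
Circular speed at r₂: v₂ = √(GM/r₂) = 129170 m/s
Transfer speed at r₂ (apoapsis): v₂ₜ = √(GM(2/r₂ − 1/a_t)) = 105467 m/s
(b) ΔV₂ = v₂ − v₂ₜ = 23703.2 m/s ≈ 23.7 km/s
(c) ΔV_total = ΔV₁ + ΔV₂ = 51963.1 m/s ≈ 51.96 km/s

Final answer:
(a) ΔV₁ = 28.26 km/s
(b) ΔV₂ = 23.7 km/s
(c) ΔV_total = 51.96 km/s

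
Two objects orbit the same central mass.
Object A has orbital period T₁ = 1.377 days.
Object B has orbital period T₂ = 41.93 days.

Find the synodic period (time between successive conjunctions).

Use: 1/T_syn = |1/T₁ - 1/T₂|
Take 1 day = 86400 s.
T₁ = 1.377 days = 118973 s
T₂ = 41.93 days = 3.62275 × 10^6 s
1/T₁ = 8.40528 × 10^-6 s⁻¹
1/T₂ = 2.76033 × 10^-7 s⁻¹
|1/T₁ − 1/T₂| = 8.12925 × 10^-6 s⁻¹
T_syn = 1 / |1/T₁ − 1/T₂| = 123013 s ≈ 1.424 days

Final answer: T_syn = 1.424 days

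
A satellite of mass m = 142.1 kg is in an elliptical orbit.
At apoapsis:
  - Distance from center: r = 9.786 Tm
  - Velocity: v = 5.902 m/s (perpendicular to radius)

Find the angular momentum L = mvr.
r = 9.786 Tm = 9.786 × 10^12 m
v = 5.902 m/s
vr = 5.902 × 9.786 × 10^12 = 5.7757 × 10^13 m²/s
L = m × vr = 142.1 × 5.7757 × 10^13 = 8.20727 × 10^15 kg·m²/s ≈ 8.207 × 10^15 kg·m²/s

Final answer: L = 8.207 × 10^15 kg·m²/s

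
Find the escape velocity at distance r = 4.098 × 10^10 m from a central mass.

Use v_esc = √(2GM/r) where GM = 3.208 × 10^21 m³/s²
r = 4.098 × 10^10 m
GM = 3.208 × 10^21 m³/s²
2GM/r = 2 × (3.208 × 10^21) / (4.098 × 10^10) = 1.56564 × 10^11 m²/s²
v_esc = √(2GM/r) = 395682 m/s ≈ 395.7 km/s

Final answer: 395.7 km/s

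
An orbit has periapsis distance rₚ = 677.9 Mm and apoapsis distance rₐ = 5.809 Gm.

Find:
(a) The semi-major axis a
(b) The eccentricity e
rₚ = 677.9 Mm = 6.779 × 10^8 m
rₐ = 5.809 Gm = 5.809 × 10^9 m
(a) a = (rₚ + rₐ)/2 = 3.24345 × 10^9 m ≈ 3.243 Gm
(b) e = (rₐ − rₚ)/(rₐ + rₚ) = (5.1311 × 10^9) / (6.4869 × 10^9) = 0.790994

Final answer:
(a) a = 3.243 Gm
(b) e = 0.791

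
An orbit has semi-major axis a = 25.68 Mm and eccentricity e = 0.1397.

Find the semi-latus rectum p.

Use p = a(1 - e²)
a = 25.68 Mm = 2.568 × 10^7 m
e = 0.1397,  e² = 0.0195161,  1 − e² = 0.980484
p = a(1 − e²) = 2.568 × 10^7 m × 0.980484 = 2.51788 × 10^7 m ≈ 25.18 Mm

Final answer: p = 25.18 Mm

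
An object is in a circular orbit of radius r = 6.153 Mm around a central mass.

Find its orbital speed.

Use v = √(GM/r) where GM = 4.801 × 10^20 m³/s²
r = 6.153 Mm = 6.153 × 10^6 m
GM = 4.801 × 10^20 m³/s²
GM/r = (4.801 × 10^20) / (6.153 × 10^6) = 7.8027 × 10^13 m²/s²
v = √(GM/r) = 8.83329 × 10^6 m/s ≈ 8833 km/s

Final answer: 8833 km/s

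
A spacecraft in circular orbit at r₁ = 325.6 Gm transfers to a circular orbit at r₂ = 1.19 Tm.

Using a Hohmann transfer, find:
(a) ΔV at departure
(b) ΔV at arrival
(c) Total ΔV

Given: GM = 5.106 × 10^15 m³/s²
r₁ = 325.6 Gm = 3.256 × 10^11 m
r₂ = 1.19 Tm = 1.19 × 10^12 m
GM = 5.106 × 10^15 m³/s²
Transfer ellipse: a_t = (r₁ + r₂)/2 = 7.578 × 10^11 m
Circular speed at r₁: v₁ = √(GM/r₁) = 125.227 m/s
Transfer speed at r₁ (periapsis): v₁ₜ = √(GM(2/r₁ − 1/a_t)) = 156.926 m/s
(a) ΔV₁ = v₁ₜ − v₁ = 31.6987 m/s ≈ 31.7 m/s
Circular speed at r₂: v₂ = √(GM/r₂) = 65.5039 m/s
Transfer speed at r₂ (apoapsis): v₂ₜ = √(GM(2/r₂ − 1/a_t)) = 42.937 m/s
(b) ΔV₂ = v₂ − v₂ₜ = 22.5669 m/s ≈ 22.57 m/s
(c) ΔV_total = ΔV₁ + ΔV₂ = 54.2656 m/s ≈ 54.27 m/s

Final answer:
(a) ΔV₁ = 31.7 m/s
(b) ΔV₂ = 22.57 m/s
(c) ΔV_total = 54.27 m/s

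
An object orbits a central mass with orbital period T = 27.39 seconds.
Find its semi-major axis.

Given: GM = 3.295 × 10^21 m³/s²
T = 27.39 seconds
GM = 3.295 × 10^21 m³/s²
Kepler's third law: a³ = GM T² / (4π²)
T² = 750.212 s²
a³ = (3.295 × 10^21) × 750.212 / (4π²) = 6.26152 × 10^22 m³
a = (a³)^(1/3) = 3.97094 × 10^7 m ≈ 3.971 × 10^7 m

Final answer: 3.971 × 10^7 m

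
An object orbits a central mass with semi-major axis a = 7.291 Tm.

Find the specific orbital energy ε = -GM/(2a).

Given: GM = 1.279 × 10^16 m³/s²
a = 7.291 Tm = 7.291 × 10^12 m
GM = 1.279 × 10^16 m³/s²
2a = 1.4582 × 10^13 m
ε = −GM/(2a) = -877.109 J/kg ≈ -877.1 J/kg

Final answer: -877.1 J/kg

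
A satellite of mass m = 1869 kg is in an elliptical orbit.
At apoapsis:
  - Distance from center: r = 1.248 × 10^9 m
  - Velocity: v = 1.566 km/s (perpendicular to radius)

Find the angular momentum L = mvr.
r = 1.248 × 10^9 m
v = 1.566 km/s = 1566 m/s
vr = 1566 × 1.248 × 10^9 = 1.95437 × 10^12 m²/s
L = m × vr = 1869 × 1.95437 × 10^12 = 3.65271 × 10^15 kg·m²/s ≈ 3.653 × 10^15 kg·m²/s

Final answer: L = 3.653 × 10^15 kg·m²/s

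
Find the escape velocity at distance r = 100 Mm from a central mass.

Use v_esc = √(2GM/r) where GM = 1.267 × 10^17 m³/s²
r = 100 Mm = 1 × 10^8 m
GM = 1.267 × 10^17 m³/s²
2GM/r = 2 × (1.267 × 10^17) / (1 × 10^8) = 2.534 × 10^9 m²/s²
v_esc = √(2GM/r) = 50338.9 m/s ≈ 50.34 km/s

Final answer: 50.34 km/s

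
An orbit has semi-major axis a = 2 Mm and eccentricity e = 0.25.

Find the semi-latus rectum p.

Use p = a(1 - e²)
a = 2 Mm = 2 × 10^6 m
e = 0.25,  e² = 0.0625,  1 − e² = 0.9375
p = a(1 − e²) = 2 × 10^6 m × 0.9375 = 1.875 × 10^6 m ≈ 1.875 Mm

Final answer: p = 1.875 Mm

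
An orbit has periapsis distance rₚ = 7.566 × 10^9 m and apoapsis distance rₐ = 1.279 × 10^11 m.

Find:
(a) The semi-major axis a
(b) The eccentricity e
rₚ = 7.566 × 10^9 m
rₐ = 1.279 × 10^11 m
(a) a = (rₚ + rₐ)/2 = 6.7733 × 10^10 m ≈ 6.773 × 10^10 m
(b) e = (rₐ − rₚ)/(rₐ + rₚ) = (1.20334 × 10^11) / (1.35466 × 10^11) = 0.888297

Final answer:
(a) a = 6.773 × 10^10 m
(b) e = 0.8883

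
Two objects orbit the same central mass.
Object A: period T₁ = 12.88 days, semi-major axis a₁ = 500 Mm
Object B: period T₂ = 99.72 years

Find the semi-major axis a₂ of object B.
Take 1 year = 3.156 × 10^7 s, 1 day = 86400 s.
T₁ = 12.88 days = 1.11283 × 10^6 s
T₂ = 99.72 years = 3.14716 × 10^9 s
a₁ = 500 Mm = 5 × 10^8 m
Kepler's third law: (T₂/T₁)² = (a₂/a₁)³  ⇒  a₂ = a₁ (T₂/T₁)^(2/3)
T₂/T₁ = 2828.07
(T₂/T₁)^(2/3) = 199.983
a₂ = 5 × 10^8 m × 199.983 = 9.99915 × 10^10 m ≈ 99.99 Gm

Final answer: a₂ = 99.99 Gm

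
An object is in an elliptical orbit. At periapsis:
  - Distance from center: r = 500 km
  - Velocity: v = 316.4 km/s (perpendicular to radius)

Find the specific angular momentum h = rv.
r = 500 km = 500000 m
v = 316.4 km/s = 316400 m/s
h = rv = 500000 × 316400 = 1.582 × 10^11 m²/s ≈ 1.582 × 10^11 m²/s

Final answer: h = 1.582 × 10^11 m²/s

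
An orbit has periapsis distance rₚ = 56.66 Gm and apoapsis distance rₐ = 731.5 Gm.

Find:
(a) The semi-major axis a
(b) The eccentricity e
rₚ = 56.66 Gm = 5.666 × 10^10 m
rₐ = 731.5 Gm = 7.315 × 10^11 m
(a) a = (rₚ + rₐ)/2 = 3.9408 × 10^11 m ≈ 394.1 Gm
(b) e = (rₐ − rₚ)/(rₐ + rₚ) = (6.7484 × 10^11) / (7.8816 × 10^11) = 0.856222

Final answer:
(a) a = 394.1 Gm
(b) e = 0.8562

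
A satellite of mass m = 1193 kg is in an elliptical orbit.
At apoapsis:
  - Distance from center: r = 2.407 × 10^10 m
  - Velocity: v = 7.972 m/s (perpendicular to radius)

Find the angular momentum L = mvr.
r = 2.407 × 10^10 m
v = 7.972 m/s
vr = 7.972 × 2.407 × 10^10 = 1.91886 × 10^11 m²/s
L = m × vr = 1193 × 1.91886 × 10^11 = 2.2892 × 10^14 kg·m²/s ≈ 2.289 × 10^14 kg·m²/s

Final answer: L = 2.289 × 10^14 kg·m²/s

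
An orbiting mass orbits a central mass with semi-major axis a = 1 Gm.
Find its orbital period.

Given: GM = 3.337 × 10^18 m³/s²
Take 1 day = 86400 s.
a = 1 Gm = 1 × 10^9 m
GM = 3.337 × 10^18 m³/s²
a³ = 1 × 10^27 m³
T = 2π √(a³/GM) = 2π √((1 × 10^27) / (3.337 × 10^18)) = 2π × 17311 s
T = 108768 s ≈ 1.259 days

Final answer: 1.259 days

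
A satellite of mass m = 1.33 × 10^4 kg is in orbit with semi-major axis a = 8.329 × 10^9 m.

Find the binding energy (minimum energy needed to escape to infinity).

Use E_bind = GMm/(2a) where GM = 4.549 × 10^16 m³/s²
a = 8.329 × 10^9 m
GM = 4.549 × 10^16 m³/s²
m = 1.33 × 10^4 kg
GMm = 4.549 × 10^16 × 13300 = 6.05017 × 10^20 m³·kg/s²
2a = 1.6658 × 10^10 m
E_bind = GMm/(2a) = 3.63199 × 10^10 J ≈ 36.32 GJ

Final answer: 36.32 GJ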